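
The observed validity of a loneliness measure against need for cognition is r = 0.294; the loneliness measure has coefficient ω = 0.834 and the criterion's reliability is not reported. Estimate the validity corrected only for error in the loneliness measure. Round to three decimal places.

0.322

Single correction: r_c = r_obs / √r_xx = 0.294 / √0.834 = 0.294 / 0.9132 ≈ 0.322.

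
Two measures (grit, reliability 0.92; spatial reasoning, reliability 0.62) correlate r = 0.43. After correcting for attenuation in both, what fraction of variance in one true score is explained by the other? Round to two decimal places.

0.32

Disattenuated r = 0.43 / √(0.92 × 0.62) = 0.43 / 0.7552 = 0.5694.
Shared true-score variance = 0.5694² = 0.3242 ≈ 0.32.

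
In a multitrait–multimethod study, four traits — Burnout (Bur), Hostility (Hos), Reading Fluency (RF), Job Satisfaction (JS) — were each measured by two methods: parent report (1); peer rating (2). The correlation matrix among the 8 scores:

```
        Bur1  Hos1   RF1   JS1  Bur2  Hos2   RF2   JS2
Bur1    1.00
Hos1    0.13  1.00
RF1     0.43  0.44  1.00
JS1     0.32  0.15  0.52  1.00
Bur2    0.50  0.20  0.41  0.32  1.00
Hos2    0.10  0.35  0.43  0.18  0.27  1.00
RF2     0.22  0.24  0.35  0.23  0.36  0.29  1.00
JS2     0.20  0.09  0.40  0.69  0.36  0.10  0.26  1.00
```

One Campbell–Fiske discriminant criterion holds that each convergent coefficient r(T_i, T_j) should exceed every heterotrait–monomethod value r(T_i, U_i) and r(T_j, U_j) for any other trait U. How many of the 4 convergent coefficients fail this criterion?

Checking each validity diagonal entry against its comparison values:
Bur (methods 1·2): 0.50 vs {0.13, 0.27, 0.43, 0.36, 0.32, 0.36} → pass.
Hos (methods 1·2): 0.35 vs {0.13, 0.27, 0.44, 0.29, 0.15, 0.10} → fail.
RF (methods 1·2): 0.35 vs {0.43, 0.36, 0.44, 0.29, 0.52, 0.26} → fail.
JS (methods 1·2): 0.69 vs {0.32, 0.36, 0.15, 0.10, 0.52, 0.26} → pass.
2 of 4 fail.

2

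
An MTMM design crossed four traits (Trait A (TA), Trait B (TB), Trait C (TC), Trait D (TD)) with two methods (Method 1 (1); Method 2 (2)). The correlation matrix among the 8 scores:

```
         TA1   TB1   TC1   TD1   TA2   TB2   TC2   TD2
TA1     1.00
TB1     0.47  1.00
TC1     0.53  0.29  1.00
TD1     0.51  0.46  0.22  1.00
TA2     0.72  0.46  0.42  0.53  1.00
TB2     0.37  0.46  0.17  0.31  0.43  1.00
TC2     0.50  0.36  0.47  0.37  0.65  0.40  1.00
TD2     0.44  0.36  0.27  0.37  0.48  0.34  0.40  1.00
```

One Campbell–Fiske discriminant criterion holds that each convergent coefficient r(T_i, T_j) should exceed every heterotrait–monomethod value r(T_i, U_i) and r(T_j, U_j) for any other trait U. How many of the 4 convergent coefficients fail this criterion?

Convergent coefficients and their comparison sets:
TA (methods 1·2): 0.72 vs {0.47, 0.43, 0.53, 0.65, 0.51, 0.48} → pass.
TB (methods 1·2): 0.46 vs {0.47, 0.43, 0.29, 0.40, 0.46, 0.34} → fail.
TC (methods 1·2): 0.47 vs {0.53, 0.65, 0.29, 0.40, 0.22, 0.40} → fail.
TD (methods 1·2): 0.37 vs {0.51, 0.48, 0.46, 0.34, 0.22, 0.40} → fail.
3 of 4 fail.

3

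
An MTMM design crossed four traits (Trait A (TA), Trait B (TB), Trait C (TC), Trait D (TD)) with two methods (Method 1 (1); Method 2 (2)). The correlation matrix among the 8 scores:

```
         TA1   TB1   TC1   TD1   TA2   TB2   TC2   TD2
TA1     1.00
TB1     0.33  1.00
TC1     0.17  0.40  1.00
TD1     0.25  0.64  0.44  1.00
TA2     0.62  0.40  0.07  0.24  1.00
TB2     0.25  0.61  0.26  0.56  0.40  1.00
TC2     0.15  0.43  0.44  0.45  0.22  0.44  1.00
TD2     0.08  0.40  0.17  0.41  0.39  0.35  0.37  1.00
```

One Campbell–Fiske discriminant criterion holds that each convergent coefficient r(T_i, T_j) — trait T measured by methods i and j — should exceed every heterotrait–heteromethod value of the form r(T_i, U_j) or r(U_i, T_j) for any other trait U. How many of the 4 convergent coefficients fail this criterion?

Checking each validity diagonal entry against its comparison values:
TA (methods 1·2): 0.62 vs {0.25, 0.40, 0.15, 0.07, 0.08, 0.24} → pass.
TB (methods 1·2): 0.61 vs {0.40, 0.25, 0.43, 0.26, 0.40, 0.56} → pass.
TC (methods 1·2): 0.44 vs {0.07, 0.15, 0.26, 0.43, 0.17, 0.45} → fail.
TD (methods 1·2): 0.41 vs {0.24, 0.08, 0.56, 0.40, 0.45, 0.17} → fail.
2 of 4 fail.

2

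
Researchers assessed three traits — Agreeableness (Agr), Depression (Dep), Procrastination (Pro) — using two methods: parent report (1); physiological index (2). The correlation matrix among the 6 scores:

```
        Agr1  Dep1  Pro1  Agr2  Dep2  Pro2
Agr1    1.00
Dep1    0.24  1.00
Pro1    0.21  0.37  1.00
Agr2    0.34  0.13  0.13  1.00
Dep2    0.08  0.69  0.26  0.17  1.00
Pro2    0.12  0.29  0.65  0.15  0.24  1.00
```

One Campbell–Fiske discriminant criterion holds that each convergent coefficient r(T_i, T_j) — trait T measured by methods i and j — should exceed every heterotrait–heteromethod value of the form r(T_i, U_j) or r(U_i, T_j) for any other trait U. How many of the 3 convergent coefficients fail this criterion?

Convergent coefficients and their comparison sets:
Agr (methods 1·2): 0.34 vs {0.08, 0.13, 0.12, 0.13} → pass.
Dep (methods 1·2): 0.69 vs {0.13, 0.08, 0.29, 0.26} → pass.
Pro (methods 1·2): 0.65 vs {0.13, 0.12, 0.26, 0.29} → pass.
0 of 3 fail.

0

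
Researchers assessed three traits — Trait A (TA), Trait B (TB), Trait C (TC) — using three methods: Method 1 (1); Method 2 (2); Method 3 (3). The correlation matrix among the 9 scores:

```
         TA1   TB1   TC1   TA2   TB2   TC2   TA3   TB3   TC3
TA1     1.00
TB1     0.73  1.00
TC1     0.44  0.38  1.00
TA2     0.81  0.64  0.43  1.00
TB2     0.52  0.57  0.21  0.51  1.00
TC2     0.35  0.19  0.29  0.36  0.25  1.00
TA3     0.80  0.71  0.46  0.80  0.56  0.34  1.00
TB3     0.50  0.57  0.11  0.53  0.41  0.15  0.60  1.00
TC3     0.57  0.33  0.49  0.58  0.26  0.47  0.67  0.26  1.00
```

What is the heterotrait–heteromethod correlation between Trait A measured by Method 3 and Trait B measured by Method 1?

0.71

Different traits and methods: r(TA3, TB1) = 0.71.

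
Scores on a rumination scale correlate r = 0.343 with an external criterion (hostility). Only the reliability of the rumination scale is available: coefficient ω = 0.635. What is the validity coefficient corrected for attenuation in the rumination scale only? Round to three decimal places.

0.430

Single correction: r_c = r_obs / √r_xx = 0.343 / √0.635 = 0.343 / 0.7969 ≈ 0.430.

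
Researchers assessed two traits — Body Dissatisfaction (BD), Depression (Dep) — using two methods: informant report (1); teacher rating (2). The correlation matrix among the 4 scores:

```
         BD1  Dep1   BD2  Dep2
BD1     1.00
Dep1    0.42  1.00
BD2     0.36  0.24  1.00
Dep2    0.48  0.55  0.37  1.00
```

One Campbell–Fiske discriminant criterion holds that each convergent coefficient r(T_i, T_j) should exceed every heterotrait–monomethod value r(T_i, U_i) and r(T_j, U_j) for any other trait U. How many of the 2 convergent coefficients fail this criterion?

1

Each convergent coefficient versus the relevant comparison correlations:
BD (methods 1·2): 0.36 vs {0.42, 0.37} → fail.
Dep (methods 1·2): 0.55 vs {0.42, 0.37} → pass.
1 of 2 fail.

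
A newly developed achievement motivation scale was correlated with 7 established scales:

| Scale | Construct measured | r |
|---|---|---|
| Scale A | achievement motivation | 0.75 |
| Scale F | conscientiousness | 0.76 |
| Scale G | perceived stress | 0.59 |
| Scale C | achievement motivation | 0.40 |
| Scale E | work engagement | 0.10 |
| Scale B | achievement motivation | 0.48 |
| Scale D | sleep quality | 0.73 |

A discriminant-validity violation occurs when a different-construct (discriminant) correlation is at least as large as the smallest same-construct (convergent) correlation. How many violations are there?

Convergent (same construct = achievement motivation): Scale A, Scale C, Scale B.
Smallest convergent = 0.40. Discriminant values: 0.76, 0.59, 0.10, 0.73; count ≥ 0.40 → 3.

3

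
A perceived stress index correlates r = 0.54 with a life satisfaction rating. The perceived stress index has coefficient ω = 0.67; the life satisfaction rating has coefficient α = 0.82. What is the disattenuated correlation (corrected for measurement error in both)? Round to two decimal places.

r_true = r_obs / √(r_xx · r_yy) = 0.54 / √(0.67 × 0.82) = 0.54 / √0.5494 = 0.54 / 0.7412 ≈ 0.73.

0.73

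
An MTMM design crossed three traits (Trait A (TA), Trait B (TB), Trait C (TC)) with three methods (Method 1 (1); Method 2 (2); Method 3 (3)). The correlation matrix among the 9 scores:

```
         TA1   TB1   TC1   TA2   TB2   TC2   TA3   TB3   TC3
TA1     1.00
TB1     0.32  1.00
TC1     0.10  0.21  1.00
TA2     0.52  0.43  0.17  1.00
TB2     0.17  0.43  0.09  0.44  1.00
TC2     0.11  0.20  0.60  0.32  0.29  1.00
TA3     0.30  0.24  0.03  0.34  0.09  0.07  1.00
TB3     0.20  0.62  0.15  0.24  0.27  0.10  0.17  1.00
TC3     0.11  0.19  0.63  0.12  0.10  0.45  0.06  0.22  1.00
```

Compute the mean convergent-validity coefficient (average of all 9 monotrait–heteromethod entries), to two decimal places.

0.46

Convergent values: 0.52, 0.30, 0.34, 0.43, 0.62, 0.27, 0.60, 0.63, 0.45; mean = 4.16/9 = 0.46.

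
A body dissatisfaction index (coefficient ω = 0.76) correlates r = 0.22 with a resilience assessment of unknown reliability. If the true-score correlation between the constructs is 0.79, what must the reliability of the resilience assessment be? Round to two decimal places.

0.10

r_true = r_obs / √(r_xx · r_yy) ⇒ 0.79 = 0.22 / √(0.76 · r_yy).
√(0.76 · r_yy) = 0.22 / 0.79 = 0.2785; 0.76 · r_yy = 0.0776; r_yy = 0.0776 / 0.76 ≈ 0.10.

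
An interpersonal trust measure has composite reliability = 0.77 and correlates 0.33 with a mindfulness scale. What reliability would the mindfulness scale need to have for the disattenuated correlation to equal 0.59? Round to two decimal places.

r_true = r_obs / √(r_xx · r_yy) ⇒ 0.59 = 0.33 / √(0.77 · r_yy).
√(0.77 · r_yy) = 0.33 / 0.59 = 0.5593; 0.77 · r_yy = 0.3128; r_yy = 0.3128 / 0.77 ≈ 0.41.

0.41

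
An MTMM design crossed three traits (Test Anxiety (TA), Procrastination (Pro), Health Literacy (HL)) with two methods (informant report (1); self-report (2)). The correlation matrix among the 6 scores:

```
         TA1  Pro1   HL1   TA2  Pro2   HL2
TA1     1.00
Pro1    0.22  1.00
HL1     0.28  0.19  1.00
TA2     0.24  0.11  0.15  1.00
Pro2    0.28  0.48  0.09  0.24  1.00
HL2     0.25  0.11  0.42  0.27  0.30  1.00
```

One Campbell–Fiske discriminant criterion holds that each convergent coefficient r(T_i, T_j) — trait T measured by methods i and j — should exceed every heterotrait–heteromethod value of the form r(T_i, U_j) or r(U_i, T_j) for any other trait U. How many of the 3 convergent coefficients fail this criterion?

Each convergent coefficient versus the relevant comparison correlations:
TA (methods 1·2): 0.24 vs {0.28, 0.11, 0.25, 0.15} → fail.
Pro (methods 1·2): 0.48 vs {0.11, 0.28, 0.11, 0.09} → pass.
HL (methods 1·2): 0.42 vs {0.15, 0.25, 0.09, 0.11} → pass.
1 of 3 fail.

1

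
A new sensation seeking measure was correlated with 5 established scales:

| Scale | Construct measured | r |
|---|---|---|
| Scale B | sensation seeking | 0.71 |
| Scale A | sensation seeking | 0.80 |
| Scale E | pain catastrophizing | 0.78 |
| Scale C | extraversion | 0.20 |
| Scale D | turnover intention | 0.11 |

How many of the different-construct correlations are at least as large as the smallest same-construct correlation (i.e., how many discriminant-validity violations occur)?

1

Convergent (same construct = sensation seeking): Scale B, Scale A.
Smallest convergent = 0.71. Discriminant values: 0.78, 0.20, 0.11; count ≥ 0.71 → 1.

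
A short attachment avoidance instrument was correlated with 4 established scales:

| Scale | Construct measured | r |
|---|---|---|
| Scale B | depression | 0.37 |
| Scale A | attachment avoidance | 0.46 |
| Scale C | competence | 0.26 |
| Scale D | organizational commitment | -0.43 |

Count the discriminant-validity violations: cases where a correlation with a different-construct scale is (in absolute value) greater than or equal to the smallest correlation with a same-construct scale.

0

Convergent (same construct = attachment avoidance): Scale A.
Smallest convergent = 0.46. Discriminant |r|: 0.37, 0.26, 0.43; count ≥ 0.46 → 0.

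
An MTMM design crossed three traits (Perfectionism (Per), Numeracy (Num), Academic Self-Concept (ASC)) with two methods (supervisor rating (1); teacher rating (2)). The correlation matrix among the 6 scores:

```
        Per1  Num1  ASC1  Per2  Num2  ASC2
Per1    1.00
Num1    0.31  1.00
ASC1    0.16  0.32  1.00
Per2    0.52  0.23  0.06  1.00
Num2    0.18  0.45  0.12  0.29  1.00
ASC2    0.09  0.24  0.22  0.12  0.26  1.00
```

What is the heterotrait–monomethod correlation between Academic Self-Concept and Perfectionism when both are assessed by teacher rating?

0.12

Different traits, same method: r(ASC2, Per2) = 0.12.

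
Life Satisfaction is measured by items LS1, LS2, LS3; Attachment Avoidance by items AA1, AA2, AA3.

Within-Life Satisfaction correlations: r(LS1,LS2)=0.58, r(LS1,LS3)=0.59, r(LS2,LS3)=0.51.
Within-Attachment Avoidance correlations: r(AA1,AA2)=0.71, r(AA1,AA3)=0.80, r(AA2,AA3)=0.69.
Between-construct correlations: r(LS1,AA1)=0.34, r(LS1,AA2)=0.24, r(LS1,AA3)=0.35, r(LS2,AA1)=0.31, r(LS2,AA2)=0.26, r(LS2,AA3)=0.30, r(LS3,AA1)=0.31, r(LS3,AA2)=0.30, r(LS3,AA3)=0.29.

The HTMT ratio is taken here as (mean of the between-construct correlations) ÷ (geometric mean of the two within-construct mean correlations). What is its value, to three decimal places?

0.468

Between-construct mean = 2.70/9 = 0.3000.
Mean within-LS = 1.68/3 = 0.5600; mean within-AA = 2.20/3 = 0.7333.
Geometric mean = √(0.5600 × 0.7333) = 0.6408.
HTMT = 0.3000 / 0.6408 = 0.468.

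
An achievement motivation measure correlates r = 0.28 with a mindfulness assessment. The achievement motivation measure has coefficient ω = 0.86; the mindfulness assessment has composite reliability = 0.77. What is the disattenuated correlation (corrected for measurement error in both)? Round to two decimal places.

r_true = r_obs / √(r_xx · r_yy) = 0.28 / √(0.86 × 0.77) = 0.28 / √0.6622 = 0.28 / 0.8138 ≈ 0.34.

0.34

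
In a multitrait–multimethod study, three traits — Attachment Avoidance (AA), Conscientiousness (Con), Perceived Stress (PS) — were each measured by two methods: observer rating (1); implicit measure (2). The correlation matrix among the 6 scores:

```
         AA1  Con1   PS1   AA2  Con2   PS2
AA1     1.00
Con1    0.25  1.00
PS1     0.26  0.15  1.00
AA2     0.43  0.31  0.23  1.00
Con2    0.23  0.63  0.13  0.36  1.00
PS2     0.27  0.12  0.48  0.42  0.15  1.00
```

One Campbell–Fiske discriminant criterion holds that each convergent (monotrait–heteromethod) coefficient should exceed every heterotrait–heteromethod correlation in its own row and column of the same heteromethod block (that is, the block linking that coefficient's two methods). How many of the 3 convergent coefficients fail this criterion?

0

Checking each validity diagonal entry against its comparison values:
AA (methods 1·2): 0.43 vs {0.23, 0.31, 0.27, 0.23} → pass.
Con (methods 1·2): 0.63 vs {0.31, 0.23, 0.12, 0.13} → pass.
PS (methods 1·2): 0.48 vs {0.23, 0.27, 0.13, 0.12} → pass.
0 of 3 fail.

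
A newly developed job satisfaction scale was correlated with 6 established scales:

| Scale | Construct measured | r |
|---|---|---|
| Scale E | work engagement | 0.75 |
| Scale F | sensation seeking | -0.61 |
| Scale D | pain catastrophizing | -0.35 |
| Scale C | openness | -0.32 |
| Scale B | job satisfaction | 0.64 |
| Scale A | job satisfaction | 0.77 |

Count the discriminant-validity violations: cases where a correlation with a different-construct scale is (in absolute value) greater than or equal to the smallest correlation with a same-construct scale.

1

Convergent (same construct = job satisfaction): Scale B, Scale A.
Smallest convergent = 0.64. Discriminant |r|: 0.75, 0.61, 0.35, 0.32; count ≥ 0.64 → 1.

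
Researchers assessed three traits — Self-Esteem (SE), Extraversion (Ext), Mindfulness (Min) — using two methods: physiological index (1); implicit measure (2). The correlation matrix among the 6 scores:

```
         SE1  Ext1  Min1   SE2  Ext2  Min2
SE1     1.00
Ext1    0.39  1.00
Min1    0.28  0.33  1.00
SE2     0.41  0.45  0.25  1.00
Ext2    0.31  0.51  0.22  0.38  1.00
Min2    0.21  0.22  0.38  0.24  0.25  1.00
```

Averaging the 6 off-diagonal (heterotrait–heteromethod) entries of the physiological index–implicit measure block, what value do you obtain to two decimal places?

HTHM values (method 1 × method 2): 0.31, 0.21, 0.45, 0.22, 0.25, 0.22; mean = 1.66/6 = 0.28.

0.28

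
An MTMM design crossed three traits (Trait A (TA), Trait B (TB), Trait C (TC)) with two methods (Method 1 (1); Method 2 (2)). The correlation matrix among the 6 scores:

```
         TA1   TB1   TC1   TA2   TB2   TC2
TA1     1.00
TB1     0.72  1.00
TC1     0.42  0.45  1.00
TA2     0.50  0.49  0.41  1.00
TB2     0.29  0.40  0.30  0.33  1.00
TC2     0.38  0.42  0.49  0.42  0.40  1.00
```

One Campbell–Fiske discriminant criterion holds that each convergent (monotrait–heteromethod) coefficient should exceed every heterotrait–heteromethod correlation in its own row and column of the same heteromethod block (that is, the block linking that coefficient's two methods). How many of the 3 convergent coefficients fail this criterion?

1

Convergent coefficients and their comparison sets:
TA (methods 1·2): 0.50 vs {0.29, 0.49, 0.38, 0.41} → pass.
TB (methods 1·2): 0.40 vs {0.49, 0.29, 0.42, 0.30} → fail.
TC (methods 1·2): 0.49 vs {0.41, 0.38, 0.30, 0.42} → pass.
1 of 3 fail.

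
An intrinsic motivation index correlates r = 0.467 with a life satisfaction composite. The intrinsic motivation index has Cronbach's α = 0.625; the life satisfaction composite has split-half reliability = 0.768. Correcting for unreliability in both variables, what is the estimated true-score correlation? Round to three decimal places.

0.674

r_true = r_obs / √(r_xx · r_yy) = 0.467 / √(0.625 × 0.768) = 0.467 / √0.480000 = 0.467 / 0.6928 ≈ 0.674.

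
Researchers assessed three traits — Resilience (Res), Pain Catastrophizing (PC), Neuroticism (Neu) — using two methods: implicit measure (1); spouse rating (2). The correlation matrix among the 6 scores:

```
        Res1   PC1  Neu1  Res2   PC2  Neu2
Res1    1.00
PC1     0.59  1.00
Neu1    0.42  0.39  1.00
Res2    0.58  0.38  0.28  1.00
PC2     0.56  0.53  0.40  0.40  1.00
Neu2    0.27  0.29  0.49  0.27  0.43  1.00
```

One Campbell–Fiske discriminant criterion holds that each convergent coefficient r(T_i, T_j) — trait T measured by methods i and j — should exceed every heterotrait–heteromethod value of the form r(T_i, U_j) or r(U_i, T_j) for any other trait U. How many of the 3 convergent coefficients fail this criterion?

Checking each validity diagonal entry against its comparison values:
Res (methods 1·2): 0.58 vs {0.56, 0.38, 0.27, 0.28} → pass.
PC (methods 1·2): 0.53 vs {0.38, 0.56, 0.29, 0.40} → fail.
Neu (methods 1·2): 0.49 vs {0.28, 0.27, 0.40, 0.29} → pass.
1 of 3 fail.

1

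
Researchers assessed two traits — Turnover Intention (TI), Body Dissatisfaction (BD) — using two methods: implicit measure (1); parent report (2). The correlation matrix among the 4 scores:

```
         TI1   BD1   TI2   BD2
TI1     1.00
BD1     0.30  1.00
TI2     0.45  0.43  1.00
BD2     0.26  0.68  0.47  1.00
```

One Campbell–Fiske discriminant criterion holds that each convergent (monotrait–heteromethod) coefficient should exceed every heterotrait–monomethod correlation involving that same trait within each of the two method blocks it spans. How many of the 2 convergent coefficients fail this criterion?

Each convergent coefficient versus the relevant comparison correlations:
TI (methods 1·2): 0.45 vs {0.30, 0.47} → fail.
BD (methods 1·2): 0.68 vs {0.30, 0.47} → pass.
1 of 2 fail.

1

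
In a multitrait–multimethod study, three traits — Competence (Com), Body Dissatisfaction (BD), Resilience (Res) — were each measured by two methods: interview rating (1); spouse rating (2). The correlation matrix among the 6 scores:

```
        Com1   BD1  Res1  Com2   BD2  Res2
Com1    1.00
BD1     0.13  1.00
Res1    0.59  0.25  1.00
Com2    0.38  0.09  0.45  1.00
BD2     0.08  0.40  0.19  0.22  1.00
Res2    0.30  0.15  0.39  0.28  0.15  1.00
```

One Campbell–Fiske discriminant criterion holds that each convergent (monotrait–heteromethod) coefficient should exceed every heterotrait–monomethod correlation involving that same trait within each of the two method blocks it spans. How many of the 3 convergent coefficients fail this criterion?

2

Convergent coefficients and their comparison sets:
Com (methods 1·2): 0.38 vs {0.13, 0.22, 0.59, 0.28} → fail.
BD (methods 1·2): 0.40 vs {0.13, 0.22, 0.25, 0.15} → pass.
Res (methods 1·2): 0.39 vs {0.59, 0.28, 0.25, 0.15} → fail.
2 of 3 fail.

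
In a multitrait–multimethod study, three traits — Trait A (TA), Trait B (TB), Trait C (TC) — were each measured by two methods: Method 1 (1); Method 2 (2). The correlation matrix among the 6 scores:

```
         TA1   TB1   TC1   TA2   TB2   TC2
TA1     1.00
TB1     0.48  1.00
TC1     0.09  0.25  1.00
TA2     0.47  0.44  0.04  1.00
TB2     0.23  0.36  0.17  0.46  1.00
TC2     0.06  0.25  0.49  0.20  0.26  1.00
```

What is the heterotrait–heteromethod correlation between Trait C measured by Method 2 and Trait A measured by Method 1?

0.06

Different traits and methods: r(TC2, TA1) = 0.06.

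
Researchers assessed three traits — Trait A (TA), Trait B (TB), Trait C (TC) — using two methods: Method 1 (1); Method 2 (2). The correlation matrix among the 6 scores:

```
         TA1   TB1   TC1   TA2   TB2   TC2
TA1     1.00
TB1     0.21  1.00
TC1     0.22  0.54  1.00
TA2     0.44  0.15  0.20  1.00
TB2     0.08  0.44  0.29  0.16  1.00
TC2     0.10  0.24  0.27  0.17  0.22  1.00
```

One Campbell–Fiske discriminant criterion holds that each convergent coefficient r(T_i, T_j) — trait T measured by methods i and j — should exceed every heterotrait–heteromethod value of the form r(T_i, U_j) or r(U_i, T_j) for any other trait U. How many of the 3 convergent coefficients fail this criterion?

1

Checking each validity diagonal entry against its comparison values:
TA (methods 1·2): 0.44 vs {0.08, 0.15, 0.10, 0.20} → pass.
TB (methods 1·2): 0.44 vs {0.15, 0.08, 0.24, 0.29} → pass.
TC (methods 1·2): 0.27 vs {0.20, 0.10, 0.29, 0.24} → fail.
1 of 3 fail.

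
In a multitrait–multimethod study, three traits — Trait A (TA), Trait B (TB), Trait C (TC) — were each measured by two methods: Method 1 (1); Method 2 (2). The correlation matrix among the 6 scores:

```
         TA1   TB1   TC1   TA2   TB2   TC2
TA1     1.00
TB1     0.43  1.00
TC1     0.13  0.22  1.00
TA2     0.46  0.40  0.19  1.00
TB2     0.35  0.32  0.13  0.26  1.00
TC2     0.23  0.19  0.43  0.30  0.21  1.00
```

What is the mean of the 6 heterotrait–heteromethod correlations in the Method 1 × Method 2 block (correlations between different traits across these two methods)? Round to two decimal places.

0.25

HTHM values (method 1 × method 2): 0.35, 0.23, 0.40, 0.19, 0.19, 0.13; mean = 1.49/6 = 0.25.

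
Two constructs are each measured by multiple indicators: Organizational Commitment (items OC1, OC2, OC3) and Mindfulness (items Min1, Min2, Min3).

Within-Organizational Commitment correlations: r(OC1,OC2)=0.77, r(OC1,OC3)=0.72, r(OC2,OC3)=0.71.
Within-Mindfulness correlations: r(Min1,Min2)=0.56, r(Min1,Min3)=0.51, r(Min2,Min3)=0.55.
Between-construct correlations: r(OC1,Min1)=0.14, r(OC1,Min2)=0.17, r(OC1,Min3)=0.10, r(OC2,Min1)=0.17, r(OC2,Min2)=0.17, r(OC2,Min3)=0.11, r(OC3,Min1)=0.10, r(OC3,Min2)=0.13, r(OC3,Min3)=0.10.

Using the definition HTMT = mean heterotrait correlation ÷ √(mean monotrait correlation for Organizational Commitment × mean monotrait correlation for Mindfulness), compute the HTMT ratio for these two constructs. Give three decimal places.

Mean between = 1.19/9 = 0.1322.
Mean within-OC = 2.20/3 = 0.7333; mean within-Min = 1.62/3 = 0.5400.
Geometric mean = √(0.7333 × 0.5400) = 0.6293.
HTMT = 0.1322 / 0.6293 = 0.210.

0.210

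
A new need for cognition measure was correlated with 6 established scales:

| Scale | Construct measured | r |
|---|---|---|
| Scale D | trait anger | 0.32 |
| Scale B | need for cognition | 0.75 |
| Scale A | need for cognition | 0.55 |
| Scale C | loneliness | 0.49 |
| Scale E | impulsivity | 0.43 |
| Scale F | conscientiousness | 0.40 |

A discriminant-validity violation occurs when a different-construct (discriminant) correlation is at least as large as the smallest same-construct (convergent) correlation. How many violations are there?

Convergent (same construct = need for cognition): Scale B, Scale A.
Smallest convergent = 0.55. Discriminant values: 0.32, 0.49, 0.43, 0.40; count ≥ 0.55 → 0.

0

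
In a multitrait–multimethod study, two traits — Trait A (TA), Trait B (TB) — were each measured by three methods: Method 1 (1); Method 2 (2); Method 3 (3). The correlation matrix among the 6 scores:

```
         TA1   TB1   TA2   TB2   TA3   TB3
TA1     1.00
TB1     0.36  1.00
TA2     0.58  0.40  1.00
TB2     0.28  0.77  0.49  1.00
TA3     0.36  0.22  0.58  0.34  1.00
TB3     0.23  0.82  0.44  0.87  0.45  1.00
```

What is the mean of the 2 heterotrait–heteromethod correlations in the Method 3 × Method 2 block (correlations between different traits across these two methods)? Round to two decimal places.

HTHM values (method 3 × method 2): 0.34, 0.44; mean = 0.78/2 = 0.39.

0.39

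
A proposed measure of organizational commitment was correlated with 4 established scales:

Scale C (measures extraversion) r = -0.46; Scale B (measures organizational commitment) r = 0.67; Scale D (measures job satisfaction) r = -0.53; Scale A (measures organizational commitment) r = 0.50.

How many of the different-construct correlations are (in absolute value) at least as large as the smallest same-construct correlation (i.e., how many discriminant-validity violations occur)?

Convergent (same construct = organizational commitment): Scale B, Scale A.
Smallest convergent = 0.50. Discriminant |r|: 0.46, 0.53; count ≥ 0.50 → 1.

1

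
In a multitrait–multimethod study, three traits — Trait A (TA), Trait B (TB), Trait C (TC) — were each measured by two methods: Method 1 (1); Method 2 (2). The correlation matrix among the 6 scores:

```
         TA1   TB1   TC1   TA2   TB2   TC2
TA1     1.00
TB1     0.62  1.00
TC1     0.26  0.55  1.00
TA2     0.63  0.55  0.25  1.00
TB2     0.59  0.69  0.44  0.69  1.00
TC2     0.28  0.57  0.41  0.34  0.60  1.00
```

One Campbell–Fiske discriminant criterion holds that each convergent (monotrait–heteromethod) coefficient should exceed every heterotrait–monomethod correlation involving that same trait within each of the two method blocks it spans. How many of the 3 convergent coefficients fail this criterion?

Convergent coefficients and their comparison sets:
TA (methods 1·2): 0.63 vs {0.62, 0.69, 0.26, 0.34} → fail.
TB (methods 1·2): 0.69 vs {0.62, 0.69, 0.55, 0.60} → fail.
TC (methods 1·2): 0.41 vs {0.26, 0.34, 0.55, 0.60} → fail.
3 of 3 fail.

3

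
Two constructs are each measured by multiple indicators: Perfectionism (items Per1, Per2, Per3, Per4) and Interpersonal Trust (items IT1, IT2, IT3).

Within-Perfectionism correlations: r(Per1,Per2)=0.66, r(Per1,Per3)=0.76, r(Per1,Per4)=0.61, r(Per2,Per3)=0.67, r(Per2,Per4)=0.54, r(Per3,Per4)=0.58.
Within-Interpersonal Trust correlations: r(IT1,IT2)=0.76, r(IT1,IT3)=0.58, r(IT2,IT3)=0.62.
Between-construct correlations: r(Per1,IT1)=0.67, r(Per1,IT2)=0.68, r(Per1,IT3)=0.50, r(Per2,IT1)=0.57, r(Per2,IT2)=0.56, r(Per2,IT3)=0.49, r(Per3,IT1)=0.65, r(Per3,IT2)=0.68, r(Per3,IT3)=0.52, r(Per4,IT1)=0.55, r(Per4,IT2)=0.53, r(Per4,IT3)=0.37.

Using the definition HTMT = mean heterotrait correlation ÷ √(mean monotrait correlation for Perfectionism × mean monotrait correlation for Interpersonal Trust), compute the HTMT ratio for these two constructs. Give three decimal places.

0.875

Mean heterotrait r = 6.77/12 = 0.5642.
Mean within-Per = 3.82/6 = 0.6367; mean within-IT = 1.96/3 = 0.6533.
Geometric mean = √(0.6367 × 0.6533) = 0.6449.
HTMT = 0.5642 / 0.6449 = 0.875.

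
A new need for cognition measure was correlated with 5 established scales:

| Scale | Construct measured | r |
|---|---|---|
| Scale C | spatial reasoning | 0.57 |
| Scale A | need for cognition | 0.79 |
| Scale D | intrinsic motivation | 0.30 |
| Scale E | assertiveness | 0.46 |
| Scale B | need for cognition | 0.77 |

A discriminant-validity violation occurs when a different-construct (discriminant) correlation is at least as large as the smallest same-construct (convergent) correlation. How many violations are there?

0

Convergent (same construct = need for cognition): Scale A, Scale B.
Smallest convergent = 0.77. Discriminant values: 0.57, 0.30, 0.46; count ≥ 0.77 → 0.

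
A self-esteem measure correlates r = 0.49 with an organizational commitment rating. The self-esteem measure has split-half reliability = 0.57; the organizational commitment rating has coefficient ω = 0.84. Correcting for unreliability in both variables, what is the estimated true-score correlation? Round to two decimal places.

r_true = r_obs / √(r_xx · r_yy) = 0.49 / √(0.57 × 0.84) = 0.49 / √0.4788 = 0.49 / 0.6920 ≈ 0.71.

0.71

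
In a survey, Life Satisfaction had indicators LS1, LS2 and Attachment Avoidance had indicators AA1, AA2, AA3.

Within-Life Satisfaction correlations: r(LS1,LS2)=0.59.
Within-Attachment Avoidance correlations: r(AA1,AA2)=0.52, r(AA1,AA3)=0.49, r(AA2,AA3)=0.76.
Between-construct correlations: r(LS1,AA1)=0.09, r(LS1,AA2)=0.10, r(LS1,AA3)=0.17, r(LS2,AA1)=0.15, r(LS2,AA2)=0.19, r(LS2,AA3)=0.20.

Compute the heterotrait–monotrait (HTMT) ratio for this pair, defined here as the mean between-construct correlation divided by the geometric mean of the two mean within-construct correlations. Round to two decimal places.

0.25

Mean heterotrait r = 0.90/6 = 0.1500.
Mean within-LS = 0.59/1 = 0.5900; mean within-AA = 1.77/3 = 0.5900.
Geometric mean = √(0.5900 × 0.5900) = 0.5900.
HTMT = 0.1500 / 0.5900 = 0.25.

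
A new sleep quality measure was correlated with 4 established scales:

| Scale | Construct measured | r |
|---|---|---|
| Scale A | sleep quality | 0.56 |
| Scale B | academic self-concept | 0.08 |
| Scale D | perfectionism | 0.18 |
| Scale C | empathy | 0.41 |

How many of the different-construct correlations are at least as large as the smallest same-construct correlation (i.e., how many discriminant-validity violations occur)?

Convergent (same construct = sleep quality): Scale A.
Smallest convergent = 0.56. Discriminant values: 0.08, 0.18, 0.41; count ≥ 0.56 → 0.

0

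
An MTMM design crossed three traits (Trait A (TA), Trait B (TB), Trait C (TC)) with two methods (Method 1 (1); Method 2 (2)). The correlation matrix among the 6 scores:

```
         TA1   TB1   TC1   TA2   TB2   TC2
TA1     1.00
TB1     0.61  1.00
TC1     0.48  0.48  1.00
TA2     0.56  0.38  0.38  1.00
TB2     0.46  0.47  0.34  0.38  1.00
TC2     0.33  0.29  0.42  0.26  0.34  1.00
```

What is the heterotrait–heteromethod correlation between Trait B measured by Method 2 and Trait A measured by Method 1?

Different traits and methods: r(TB2, TA1) = 0.46.

0.46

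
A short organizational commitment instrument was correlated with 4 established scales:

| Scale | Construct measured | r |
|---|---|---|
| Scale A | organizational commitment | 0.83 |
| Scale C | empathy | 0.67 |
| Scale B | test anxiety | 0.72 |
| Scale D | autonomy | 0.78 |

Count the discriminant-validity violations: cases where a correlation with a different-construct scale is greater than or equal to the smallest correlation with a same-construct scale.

0

Convergent (same construct = organizational commitment): Scale A.
Smallest convergent = 0.83. Discriminant values: 0.67, 0.72, 0.78; count ≥ 0.83 → 0.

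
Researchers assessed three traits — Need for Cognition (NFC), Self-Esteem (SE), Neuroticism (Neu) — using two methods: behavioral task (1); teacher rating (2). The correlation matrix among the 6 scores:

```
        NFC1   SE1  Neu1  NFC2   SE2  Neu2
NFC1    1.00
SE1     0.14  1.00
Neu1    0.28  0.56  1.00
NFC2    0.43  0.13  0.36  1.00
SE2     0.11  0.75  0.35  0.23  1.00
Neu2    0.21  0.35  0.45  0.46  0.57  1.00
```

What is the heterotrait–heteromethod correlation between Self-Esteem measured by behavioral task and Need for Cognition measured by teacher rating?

0.13

Different traits and methods: r(SE1, NFC2) = 0.13.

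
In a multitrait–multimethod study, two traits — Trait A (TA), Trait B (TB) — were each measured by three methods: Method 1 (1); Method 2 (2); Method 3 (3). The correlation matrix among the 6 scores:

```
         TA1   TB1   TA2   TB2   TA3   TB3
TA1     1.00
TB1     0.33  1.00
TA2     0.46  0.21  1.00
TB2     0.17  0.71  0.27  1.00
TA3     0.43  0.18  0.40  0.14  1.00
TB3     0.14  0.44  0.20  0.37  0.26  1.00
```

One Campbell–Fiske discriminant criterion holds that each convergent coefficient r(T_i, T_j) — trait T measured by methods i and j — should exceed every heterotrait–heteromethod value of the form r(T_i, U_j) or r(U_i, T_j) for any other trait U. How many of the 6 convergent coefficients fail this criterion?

0

Each convergent coefficient versus the relevant comparison correlations:
TA (methods 1·2): 0.46 vs {0.17, 0.21} → pass.
TA (methods 1·3): 0.43 vs {0.14, 0.18} → pass.
TA (methods 2·3): 0.40 vs {0.20, 0.14} → pass.
TB (methods 1·2): 0.71 vs {0.21, 0.17} → pass.
TB (methods 1·3): 0.44 vs {0.18, 0.14} → pass.
TB (methods 2·3): 0.37 vs {0.14, 0.20} → pass.
0 of 6 fail.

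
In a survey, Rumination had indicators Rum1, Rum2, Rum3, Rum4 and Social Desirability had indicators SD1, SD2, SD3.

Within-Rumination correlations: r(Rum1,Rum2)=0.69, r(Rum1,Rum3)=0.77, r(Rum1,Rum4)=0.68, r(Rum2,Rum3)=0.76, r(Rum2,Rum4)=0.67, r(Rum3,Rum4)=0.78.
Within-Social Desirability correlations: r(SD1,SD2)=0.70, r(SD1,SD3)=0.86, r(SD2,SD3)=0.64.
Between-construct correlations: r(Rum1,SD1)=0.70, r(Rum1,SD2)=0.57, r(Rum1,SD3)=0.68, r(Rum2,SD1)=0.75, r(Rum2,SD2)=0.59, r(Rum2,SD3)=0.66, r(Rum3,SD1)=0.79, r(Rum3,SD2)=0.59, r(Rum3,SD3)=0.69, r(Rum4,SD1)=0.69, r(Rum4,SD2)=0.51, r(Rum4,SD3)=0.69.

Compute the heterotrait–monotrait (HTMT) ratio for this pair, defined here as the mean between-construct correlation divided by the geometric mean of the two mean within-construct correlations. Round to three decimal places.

0.904

Between-construct mean = 7.91/12 = 0.6592.
Mean within-Rum = 4.35/6 = 0.7250; mean within-SD = 2.20/3 = 0.7333.
Geometric mean = √(0.7250 × 0.7333) = 0.7291.
HTMT = 0.6592 / 0.7291 = 0.904.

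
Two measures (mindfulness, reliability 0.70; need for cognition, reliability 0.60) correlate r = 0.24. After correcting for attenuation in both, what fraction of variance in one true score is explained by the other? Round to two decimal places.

0.14

Disattenuated r = 0.24 / √(0.70 × 0.60) = 0.24 / 0.6481 = 0.3703.
Shared true-score variance = 0.3703² = 0.1371 ≈ 0.14.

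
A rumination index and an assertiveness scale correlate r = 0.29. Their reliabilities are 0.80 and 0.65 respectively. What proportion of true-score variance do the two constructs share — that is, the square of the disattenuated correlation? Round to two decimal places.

Disattenuated r = 0.29 / √(0.80 × 0.65) = 0.29 / 0.7211 = 0.4022.
Shared true-score variance = 0.4022² = 0.1618 ≈ 0.16.

0.16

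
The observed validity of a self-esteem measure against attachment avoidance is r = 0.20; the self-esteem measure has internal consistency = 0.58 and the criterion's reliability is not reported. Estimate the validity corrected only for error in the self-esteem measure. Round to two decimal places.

Single correction: r_c = r_obs / √r_xx = 0.20 / √0.58 = 0.20 / 0.7616 ≈ 0.26.

0.26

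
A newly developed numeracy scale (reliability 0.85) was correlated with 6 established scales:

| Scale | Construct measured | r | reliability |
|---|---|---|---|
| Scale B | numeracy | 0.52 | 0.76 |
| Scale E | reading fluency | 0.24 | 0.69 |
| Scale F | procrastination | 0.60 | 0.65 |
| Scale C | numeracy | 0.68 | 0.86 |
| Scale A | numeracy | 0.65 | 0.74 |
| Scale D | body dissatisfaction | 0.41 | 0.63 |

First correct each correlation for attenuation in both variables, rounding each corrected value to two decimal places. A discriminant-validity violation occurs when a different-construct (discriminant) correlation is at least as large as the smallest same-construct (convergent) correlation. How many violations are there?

1

Disattenuated r (r / √(r_scale · r_new)):
  Scale B (conv): 0.52 / √(0.76·0.85) = 0.65
  Scale E (disc): 0.24 / √(0.69·0.85) = 0.31
  Scale F (disc): 0.60 / √(0.65·0.85) = 0.81
  Scale C (conv): 0.68 / √(0.86·0.85) = 0.80
  Scale A (conv): 0.65 / √(0.74·0.85) = 0.82
  Scale D (disc): 0.41 / √(0.63·0.85) = 0.56
Smallest convergent = 0.65. Discriminant values: 0.31, 0.81, 0.56; count ≥ 0.65 → 1.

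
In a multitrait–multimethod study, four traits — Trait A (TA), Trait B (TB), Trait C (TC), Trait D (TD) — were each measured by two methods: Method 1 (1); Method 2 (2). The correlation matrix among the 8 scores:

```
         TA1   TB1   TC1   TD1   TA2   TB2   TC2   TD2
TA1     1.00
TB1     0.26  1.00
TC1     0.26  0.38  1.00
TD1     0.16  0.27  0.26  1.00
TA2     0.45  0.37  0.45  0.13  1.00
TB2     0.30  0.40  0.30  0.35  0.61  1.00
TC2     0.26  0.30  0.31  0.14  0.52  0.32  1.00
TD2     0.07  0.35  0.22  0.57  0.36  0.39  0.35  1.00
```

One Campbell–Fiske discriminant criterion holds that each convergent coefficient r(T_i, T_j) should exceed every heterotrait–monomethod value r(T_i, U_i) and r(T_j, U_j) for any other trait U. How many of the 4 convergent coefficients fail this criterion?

3

Each convergent coefficient versus the relevant comparison correlations:
TA (methods 1·2): 0.45 vs {0.26, 0.61, 0.26, 0.52, 0.16, 0.36} → fail.
TB (methods 1·2): 0.40 vs {0.26, 0.61, 0.38, 0.32, 0.27, 0.39} → fail.
TC (methods 1·2): 0.31 vs {0.26, 0.52, 0.38, 0.32, 0.26, 0.35} → fail.
TD (methods 1·2): 0.57 vs {0.16, 0.36, 0.27, 0.39, 0.26, 0.35} → pass.
3 of 4 fail.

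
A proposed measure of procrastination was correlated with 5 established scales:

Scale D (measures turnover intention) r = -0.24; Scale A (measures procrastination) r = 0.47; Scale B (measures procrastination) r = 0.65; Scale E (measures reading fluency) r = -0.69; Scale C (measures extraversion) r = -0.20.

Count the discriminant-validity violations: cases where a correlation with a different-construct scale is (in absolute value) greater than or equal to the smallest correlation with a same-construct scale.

Convergent (same construct = procrastination): Scale A, Scale B.
Smallest convergent = 0.47. Discriminant |r|: 0.24, 0.69, 0.20; count ≥ 0.47 → 1.

1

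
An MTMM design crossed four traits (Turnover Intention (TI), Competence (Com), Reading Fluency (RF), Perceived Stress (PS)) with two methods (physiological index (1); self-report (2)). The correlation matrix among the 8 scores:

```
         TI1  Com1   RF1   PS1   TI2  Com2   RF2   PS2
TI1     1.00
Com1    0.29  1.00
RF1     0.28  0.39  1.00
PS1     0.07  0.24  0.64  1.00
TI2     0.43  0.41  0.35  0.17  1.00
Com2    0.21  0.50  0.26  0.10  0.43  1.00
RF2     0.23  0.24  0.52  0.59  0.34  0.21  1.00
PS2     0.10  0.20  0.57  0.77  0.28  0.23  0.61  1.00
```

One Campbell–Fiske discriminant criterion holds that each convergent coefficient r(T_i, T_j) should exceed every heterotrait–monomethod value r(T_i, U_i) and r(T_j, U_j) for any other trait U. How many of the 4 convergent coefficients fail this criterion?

Each convergent coefficient versus the relevant comparison correlations:
TI (methods 1·2): 0.43 vs {0.29, 0.43, 0.28, 0.34, 0.07, 0.28} → fail.
Com (methods 1·2): 0.50 vs {0.29, 0.43, 0.39, 0.21, 0.24, 0.23} → pass.
RF (methods 1·2): 0.52 vs {0.28, 0.34, 0.39, 0.21, 0.64, 0.61} → fail.
PS (methods 1·2): 0.77 vs {0.07, 0.28, 0.24, 0.23, 0.64, 0.61} → pass.
2 of 4 fail.

2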